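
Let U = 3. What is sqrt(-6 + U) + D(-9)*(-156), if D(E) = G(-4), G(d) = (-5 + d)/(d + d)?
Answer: -351/2 + I*sqrt(3) ≈ -175.5 + 1.732*I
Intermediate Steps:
G(d) = (-5 + d)/(2*d) (G(d) = (-5 + d)/((2*d)) = (-5 + d)*(1/(2*d)) = (-5 + d)/(2*d))
D(E) = 9/8 (D(E) = (1/2)*(-5 - 4)/(-4) = (1/2)*(-1/4)*(-9) = 9/8)
sqrt(-6 + U) + D(-9)*(-156) = sqrt(-6 + 3) + (9/8)*(-156) = sqrt(-3) - 351/2 = I*sqrt(3) - 351/2 = -351/2 + I*sqrt(3)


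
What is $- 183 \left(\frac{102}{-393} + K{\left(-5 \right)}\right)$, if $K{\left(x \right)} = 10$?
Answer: $- \frac{233508}{131} \approx -1782.5$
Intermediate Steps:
$- 183 \left(\frac{102}{-393} + K{\left(-5 \right)}\right) = - 183 \left(\frac{102}{-393} + 10\right) = - 183 \left(102 \left(- \frac{1}{393}\right) + 10\right) = - 183 \left(- \frac{34}{131} + 10\right) = \left(-183\right) \frac{1276}{131} = - \frac{233508}{131}$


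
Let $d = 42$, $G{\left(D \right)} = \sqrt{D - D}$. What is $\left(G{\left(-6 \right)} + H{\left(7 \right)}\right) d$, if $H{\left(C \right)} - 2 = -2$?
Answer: $0$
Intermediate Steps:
$G{\left(D \right)} = 0$ ($G{\left(D \right)} = \sqrt{0} = 0$)
$H{\left(C \right)} = 0$ ($H{\left(C \right)} = 2 - 2 = 0$)
$\left(G{\left(-6 \right)} + H{\left(7 \right)}\right) d = \left(0 + 0\right) 42 = 0 \cdot 42 = 0$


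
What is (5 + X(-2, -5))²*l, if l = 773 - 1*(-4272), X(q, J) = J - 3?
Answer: 45405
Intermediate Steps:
X(q, J) = -3 + J
l = 5045 (l = 773 + 4272 = 5045)
(5 + X(-2, -5))²*l = (5 + (-3 - 5))²*5045 = (5 - 8)²*5045 = (-3)²*5045 = 9*5045 = 45405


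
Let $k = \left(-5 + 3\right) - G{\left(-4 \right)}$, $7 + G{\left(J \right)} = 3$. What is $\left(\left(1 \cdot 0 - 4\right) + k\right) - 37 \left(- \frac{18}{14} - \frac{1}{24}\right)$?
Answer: $\frac{7915}{168} \approx 47.113$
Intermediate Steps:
$G{\left(J \right)} = -4$ ($G{\left(J \right)} = -7 + 3 = -4$)
$k = 2$ ($k = \left(-5 + 3\right) - -4 = -2 + 4 = 2$)
$\left(\left(1 \cdot 0 - 4\right) + k\right) - 37 \left(- \frac{18}{14} - \frac{1}{24}\right) = \left(\left(1 \cdot 0 - 4\right) + 2\right) - 37 \left(- \frac{18}{14} - \frac{1}{24}\right) = \left(\left(0 - 4\right) + 2\right) - 37 \left(\left(-18\right) \frac{1}{14} - \frac{1}{24}\right) = \left(-4 + 2\right) - 37 \left(- \frac{9}{7} - \frac{1}{24}\right) = -2 - - \frac{8251}{168} = -2 + \frac{8251}{168} = \frac{7915}{168}$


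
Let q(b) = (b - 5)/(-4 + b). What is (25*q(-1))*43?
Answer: 1290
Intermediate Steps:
q(b) = (-5 + b)/(-4 + b)
(25*q(-1))*43 = (25*((-5 - 1)/(-4 - 1)))*43 = (25*(-6/(-5)))*43 = (25*(-⅕*(-6)))*43 = (25*(6/5))*43 = 30*43 = 1290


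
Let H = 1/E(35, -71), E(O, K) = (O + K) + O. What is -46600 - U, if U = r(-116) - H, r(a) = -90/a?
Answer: -2702903/58 ≈ -46602.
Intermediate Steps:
E(O, K) = K + 2*O (E(O, K) = (K + O) + O = K + 2*O)
H = -1 (H = 1/(-71 + 2*35) = 1/(-71 + 70) = 1/(-1) = -1)
U = 103/58 (U = -90/(-116) - 1*(-1) = -90*(-1/116) + 1 = 45/58 + 1 = 103/58 ≈ 1.7759)
-46600 - U = -46600 - 1*103/58 = -46600 - 103/58 = -2702903/58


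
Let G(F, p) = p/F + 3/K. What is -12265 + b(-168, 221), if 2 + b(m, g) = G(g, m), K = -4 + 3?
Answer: -2711838/221 ≈ -12271.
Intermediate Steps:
K = -1
G(F, p) = -3 + p/F (G(F, p) = p/F + 3/(-1) = p/F + 3*(-1) = p/F - 3 = -3 + p/F)
b(m, g) = -5 + m/g (b(m, g) = -2 + (-3 + m/g) = -5 + m/g)
-12265 + b(-168, 221) = -12265 + (-5 - 168/221) = -12265 - 1273/221 = -2711838/221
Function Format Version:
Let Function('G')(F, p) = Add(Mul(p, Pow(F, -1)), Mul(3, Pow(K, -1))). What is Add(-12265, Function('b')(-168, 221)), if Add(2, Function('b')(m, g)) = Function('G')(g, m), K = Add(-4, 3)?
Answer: Rational(-2711838, 221) ≈ -12271.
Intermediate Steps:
K = -1
Function('G')(F, p) = Add(-3, Mul(p, Pow(F, -1))) (Function('G')(F, p) = Add(Mul(p, Pow(F, -1)), Mul(3, Pow(-1, -1))) = Add(Mul(p, Pow(F, -1)), Mul(3, -1)) = Add(Mul(p, Pow(F, -1)), -3) = Add(-3, Mul(p, Pow(F, -1))))
Function('b')(m, g) = Add(-5, Mul(m, Pow(g, -1))) (Function('b')(m, g) = Add(-2, Add(-3, Mul(m, Pow(g, -1)))) = Add(-5, Mul(m, Pow(g, -1))))
Add(-12265, Function('b')(-168, 221)) = Add(-12265, Add(-5, Mul(-168, Pow(221, -1)))) = Add(-12265, Add(-5, Mul(-168, Rational(1, 221)))) = Add(-12265, Add(-5, Rational(-168, 221))) = Add(-12265, Rational(-1273, 221)) = Rational(-2711838, 221)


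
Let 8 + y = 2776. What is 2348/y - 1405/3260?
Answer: 11767/28199 ≈ 0.41728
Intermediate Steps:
y = 2768 (y = -8 + 2776 = 2768)
2348/y - 1405/3260 = 2348/2768 - 1405/3260 = 2348*(1/2768) - 1405*1/3260 = 587/692 - 281/652 = 11767/28199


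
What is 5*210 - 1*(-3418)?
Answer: 4468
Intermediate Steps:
5*210 - 1*(-3418) = 1050 + 3418 = 4468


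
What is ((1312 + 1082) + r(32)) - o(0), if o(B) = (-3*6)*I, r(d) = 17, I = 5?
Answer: 2501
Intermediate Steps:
o(B) = -90 (o(B) = -3*6*5 = -18*5 = -90)
((1312 + 1082) + r(32)) - o(0) = ((1312 + 1082) + 17) - 1*(-90) = (2394 + 17) + 90 = 2411 + 90 = 2501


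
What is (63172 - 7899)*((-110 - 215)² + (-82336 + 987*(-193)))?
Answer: -9241756146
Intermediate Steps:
(63172 - 7899)*((-110 - 215)² + (-82336 + 987*(-193))) = 55273*((-325)² + (-82336 - 190491)) = 55273*(105625 - 272827) = 55273*(-167202) = -9241756146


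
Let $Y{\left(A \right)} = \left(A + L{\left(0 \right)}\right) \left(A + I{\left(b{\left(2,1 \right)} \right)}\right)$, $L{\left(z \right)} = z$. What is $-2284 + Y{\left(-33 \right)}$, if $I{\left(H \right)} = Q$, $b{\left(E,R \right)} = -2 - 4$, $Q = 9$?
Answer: $-1492$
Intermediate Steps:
$b{\left(E,R \right)} = -6$
$I{\left(H \right)} = 9$
$Y{\left(A \right)} = A \left(9 + A\right)$ ($Y{\left(A \right)} = \left(A + 0\right) \left(A + 9\right) = A \left(9 + A\right)$)
$-2284 + Y{\left(-33 \right)} = -2284 - 33 \left(9 - 33\right) = -2284 - -792 = -2284 + 792 = -1492$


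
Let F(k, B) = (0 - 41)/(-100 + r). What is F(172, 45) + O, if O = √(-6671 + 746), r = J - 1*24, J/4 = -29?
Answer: 41/240 + 5*I*√237 ≈ 0.17083 + 76.974*I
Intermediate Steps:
J = -116 (J = 4*(-29) = -116)
r = -140 (r = -116 - 1*24 = -116 - 24 = -140)
O = 5*I*√237 (O = √(-5925) = 5*I*√237 ≈ 76.974*I)
F(k, B) = 41/240 (F(k, B) = (0 - 41)/(-100 - 140) = -41/(-240) = -41*(-1/240) = 41/240)
F(172, 45) + O = 41/240 + 5*I*√237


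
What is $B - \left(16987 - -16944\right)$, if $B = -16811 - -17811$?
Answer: $-32931$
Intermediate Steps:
$B = 1000$ ($B = -16811 + 17811 = 1000$)
$B - \left(16987 - -16944\right) = 1000 - \left(16987 - -16944\right) = 1000 - \left(16987 + 16944\right) = 1000 - 33931 = -32931$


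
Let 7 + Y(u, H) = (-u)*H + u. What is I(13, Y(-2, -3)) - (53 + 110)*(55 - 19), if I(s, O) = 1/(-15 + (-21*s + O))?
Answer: -1778005/303 ≈ -5868.0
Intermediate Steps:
Y(u, H) = -7 + u - H*u (Y(u, H) = -7 + ((-u)*H + u) = -7 + (-H*u + u) = -7 + (u - H*u) = -7 + u - H*u)
I(s, O) = 1/(-15 + O - 21*s) (I(s, O) = 1/(-15 + (O - 21*s)) = 1/(-15 + O - 21*s))
I(13, Y(-2, -3)) - (53 + 110)*(55 - 19) = -1/(15 - (-7 - 2 - 1*(-3)*(-2)) + 21*13) - (53 + 110)*(55 - 19) = -1/(15 - (-7 - 2 - 6) + 273) - 163*36 = -1/(15 - 1*(-15) + 273) - 1*5868 = -1/(15 + 15 + 273) - 5868 = -1/303 - 5868 = -1778005/303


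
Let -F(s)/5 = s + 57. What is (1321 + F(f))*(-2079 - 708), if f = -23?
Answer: -3207837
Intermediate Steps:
F(s) = -285 - 5*s (F(s) = -5*(s + 57) = -5*(57 + s) = -285 - 5*s)
(1321 + F(f))*(-2079 - 708) = (1321 + (-285 - 5*(-23)))*(-2079 - 708) = (1321 + (-285 + 115))*(-2787) = (1321 - 170)*(-2787) = 1151*(-2787) = -3207837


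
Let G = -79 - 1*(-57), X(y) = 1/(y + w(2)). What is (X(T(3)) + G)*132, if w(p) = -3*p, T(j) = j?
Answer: -2948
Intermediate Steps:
X(y) = 1/(-6 + y) (X(y) = 1/(y - 3*2) = 1/(y - 6) = 1/(-6 + y))
G = -22 (G = -79 + 57 = -22)
(X(T(3)) + G)*132 = (1/(-6 + 3) - 22)*132 = (1/(-3) - 22)*132 = (-⅓ - 22)*132 = -67/3*132 = -2948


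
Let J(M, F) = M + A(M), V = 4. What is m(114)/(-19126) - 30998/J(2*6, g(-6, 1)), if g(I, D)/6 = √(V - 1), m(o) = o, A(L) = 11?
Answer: -296435185/219949 ≈ -1347.7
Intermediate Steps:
g(I, D) = 6*√3 (g(I, D) = 6*√(4 - 1) = 6*√3)
J(M, F) = 11 + M (J(M, F) = M + 11 = 11 + M)
m(114)/(-19126) - 30998/J(2*6, g(-6, 1)) = 114/(-19126) - 30998/(11 + 2*6) = 114*(-1/19126) - 30998/(11 + 12) = -57/9563 - 30998/23 = -296435185/219949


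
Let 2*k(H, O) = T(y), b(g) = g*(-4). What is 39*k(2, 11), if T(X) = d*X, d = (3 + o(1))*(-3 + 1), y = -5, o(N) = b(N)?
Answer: -195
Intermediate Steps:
b(g) = -4*g
o(N) = -4*N
d = 2 (d = (3 - 4*1)*(-3 + 1) = (3 - 4)*(-2) = -1*(-2) = 2)
T(X) = 2*X
k(H, O) = -5 (k(H, O) = (2*(-5))/2 = (1/2)*(-10) = -5)
39*k(2, 11) = 39*(-5) = -195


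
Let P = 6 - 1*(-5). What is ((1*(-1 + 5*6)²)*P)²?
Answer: 85581001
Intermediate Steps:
P = 11 (P = 6 + 5 = 11)
((1*(-1 + 5*6)²)*P)² = ((1*(-1 + 5*6)²)*11)² = ((1*(-1 + 30)²)*11)² = ((1*29²)*11)² = ((1*841)*11)² = (841*11)² = 9251² = 85581001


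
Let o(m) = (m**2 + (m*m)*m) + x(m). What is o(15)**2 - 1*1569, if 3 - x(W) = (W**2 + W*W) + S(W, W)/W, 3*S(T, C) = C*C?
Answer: 9908335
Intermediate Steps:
S(T, C) = C**2/3 (S(T, C) = (C*C)/3 = C**2/3)
x(W) = 3 - 2*W**2 - W/3 (x(W) = 3 - ((W**2 + W*W) + (W**2/3)/W) = 3 - ((W**2 + W**2) + W/3) = 3 - (2*W**2 + W/3) = 3 + (-2*W**2 - W/3) = 3 - 2*W**2 - W/3)
o(m) = 3 + m**3 - m**2 - m/3 (o(m) = (m**2 + (m*m)*m) + (3 - 2*m**2 - m/3) = (m**2 + m**2*m) + (3 - 2*m**2 - m/3) = (m**2 + m**3) + (3 - 2*m**2 - m/3) = 3 + m**3 - m**2 - m/3)
o(15)**2 - 1*1569 = (3 + 15**3 - 1*15**2 - 1/3*15)**2 - 1*1569 = (3 + 3375 - 1*225 - 5)**2 - 1569 = (3 + 3375 - 225 - 5)**2 - 1569 = 3148**2 - 1569 = 9909904 - 1569 = 9908335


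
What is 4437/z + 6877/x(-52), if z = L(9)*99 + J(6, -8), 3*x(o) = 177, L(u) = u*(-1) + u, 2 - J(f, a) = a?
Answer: 330553/590 ≈ 560.26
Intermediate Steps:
J(f, a) = 2 - a
L(u) = 0 (L(u) = -u + u = 0)
x(o) = 59 (x(o) = (⅓)*177 = 59)
z = 10 (z = 0*99 + (2 - 1*(-8)) = 0 + (2 + 8) = 0 + 10 = 10)
4437/z + 6877/x(-52) = 4437/10 + 6877/59 = 330553/590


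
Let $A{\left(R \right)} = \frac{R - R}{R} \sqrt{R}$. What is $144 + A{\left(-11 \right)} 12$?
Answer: $144$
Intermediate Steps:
$A{\left(R \right)} = 0$ ($A{\left(R \right)} = \frac{0}{R} \sqrt{R} = 0 \sqrt{R} = 0$)
$144 + A{\left(-11 \right)} 12 = 144 + 0 \cdot 12 = 144 + 0 = 144$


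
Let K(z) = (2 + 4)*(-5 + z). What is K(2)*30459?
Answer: -548262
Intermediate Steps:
K(z) = -30 + 6*z (K(z) = 6*(-5 + z) = -30 + 6*z)
K(2)*30459 = (-30 + 6*2)*30459 = (-30 + 12)*30459 = -18*30459 = -548262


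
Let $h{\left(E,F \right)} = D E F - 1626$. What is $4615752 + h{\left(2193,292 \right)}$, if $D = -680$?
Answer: $-430827954$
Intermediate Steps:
$h{\left(E,F \right)} = -1626 - 680 E F$ ($h{\left(E,F \right)} = - 680 E F - 1626 = -1626 - 680 E F$)
$4615752 + h{\left(2193,292 \right)} = 4615752 - \left(1626 + 1491240 \cdot 292\right) = 4615752 - 435443706 = -430827954$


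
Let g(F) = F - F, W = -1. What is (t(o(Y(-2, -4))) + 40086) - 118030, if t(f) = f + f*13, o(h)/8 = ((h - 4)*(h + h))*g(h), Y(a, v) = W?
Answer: -77944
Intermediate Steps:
Y(a, v) = -1
g(F) = 0
o(h) = 0 (o(h) = 8*(((h - 4)*(h + h))*0) = 8*(((-4 + h)*(2*h))*0) = 8*((2*h*(-4 + h))*0) = 8*0 = 0)
t(f) = 14*f (t(f) = f + 13*f = 14*f)
(t(o(Y(-2, -4))) + 40086) - 118030 = (14*0 + 40086) - 118030 = (0 + 40086) - 118030 = 40086 - 118030 = -77944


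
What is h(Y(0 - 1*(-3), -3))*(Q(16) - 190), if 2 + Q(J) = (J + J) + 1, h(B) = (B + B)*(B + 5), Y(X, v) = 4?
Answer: -11448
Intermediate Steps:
h(B) = 2*B*(5 + B) (h(B) = (2*B)*(5 + B) = 2*B*(5 + B))
Q(J) = -1 + 2*J (Q(J) = -2 + ((J + J) + 1) = -2 + (2*J + 1) = -2 + (1 + 2*J) = -1 + 2*J)
h(Y(0 - 1*(-3), -3))*(Q(16) - 190) = (2*4*(5 + 4))*((-1 + 2*16) - 190) = (2*4*9)*((-1 + 32) - 190) = 72*(31 - 190) = 72*(-159) = -11448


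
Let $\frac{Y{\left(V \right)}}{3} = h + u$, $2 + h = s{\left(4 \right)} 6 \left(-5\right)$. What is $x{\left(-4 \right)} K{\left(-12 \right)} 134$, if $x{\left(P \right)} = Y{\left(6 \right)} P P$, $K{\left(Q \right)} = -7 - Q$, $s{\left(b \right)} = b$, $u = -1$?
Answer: $-3955680$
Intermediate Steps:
$h = -122$ ($h = -2 + 4 \cdot 6 \left(-5\right) = -2 + 24 \left(-5\right) = -2 - 120 = -122$)
$Y{\left(V \right)} = -369$ ($Y{\left(V \right)} = 3 \left(-122 - 1\right) = 3 \left(-123\right) = -369$)
$x{\left(P \right)} = - 369 P^{2}$ ($x{\left(P \right)} = - 369 P P = - 369 P^{2}$)
$x{\left(-4 \right)} K{\left(-12 \right)} 134 = - 369 \left(-4\right)^{2} \left(-7 - -12\right) 134 = \left(-369\right) 16 \left(-7 + 12\right) 134 = \left(-5904\right) 5 \cdot 134 = \left(-29520\right) 134 = -3955680$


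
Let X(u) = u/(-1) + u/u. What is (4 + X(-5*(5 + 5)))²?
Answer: 3025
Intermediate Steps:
X(u) = 1 - u (X(u) = u*(-1) + 1 = -u + 1 = 1 - u)
(4 + X(-5*(5 + 5)))² = (4 + (1 - (-5)*(5 + 5)))² = (4 + (1 - (-5)*10))² = (4 + (1 - 1*(-50)))² = (4 + (1 + 50))² = (4 + 51)² = 55² = 3025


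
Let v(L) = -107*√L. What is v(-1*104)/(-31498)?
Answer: 107*I*√26/15749 ≈ 0.034643*I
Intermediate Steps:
v(-1*104)/(-31498) = -107*2*I*√26/(-31498) = -214*I*√26*(-1/31498) = 107*I*√26/15749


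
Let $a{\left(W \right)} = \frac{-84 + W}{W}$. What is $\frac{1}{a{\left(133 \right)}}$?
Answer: $\frac{19}{7} \approx 2.7143$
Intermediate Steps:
$a{\left(W \right)} = \frac{-84 + W}{W}$
$\frac{1}{a{\left(133 \right)}} = \frac{1}{\frac{1}{133} \left(-84 + 133\right)} = \frac{1}{\frac{1}{133} \cdot 49} = \frac{1}{\frac{7}{19}} = \frac{19}{7}$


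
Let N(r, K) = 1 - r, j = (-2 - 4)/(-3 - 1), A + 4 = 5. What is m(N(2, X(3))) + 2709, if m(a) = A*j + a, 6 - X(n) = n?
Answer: 5419/2 ≈ 2709.5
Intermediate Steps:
A = 1 (A = -4 + 5 = 1)
X(n) = 6 - n
j = 3/2 (j = -6/(-4) = -6*(-¼) = 3/2 ≈ 1.5000)
m(a) = 3/2 + a (m(a) = 1*(3/2) + a = 3/2 + a)
m(N(2, X(3))) + 2709 = (3/2 + (1 - 1*2)) + 2709 = (3/2 + (1 - 2)) + 2709 = (3/2 - 1) + 2709 = ½ + 2709 = 5419/2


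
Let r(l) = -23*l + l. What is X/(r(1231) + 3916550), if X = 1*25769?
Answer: 25769/3889468 ≈ 0.0066253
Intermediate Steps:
X = 25769
r(l) = -22*l
X/(r(1231) + 3916550) = 25769/(-22*1231 + 3916550) = 25769/(-27082 + 3916550) = 25769/3889468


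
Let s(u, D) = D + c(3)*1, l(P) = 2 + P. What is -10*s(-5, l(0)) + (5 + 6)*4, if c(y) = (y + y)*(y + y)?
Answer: -336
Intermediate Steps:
c(y) = 4*y**2 (c(y) = (2*y)*(2*y) = 4*y**2)
s(u, D) = 36 + D (s(u, D) = D + (4*3**2)*1 = D + (4*9)*1 = D + 36*1 = D + 36 = 36 + D)
-10*s(-5, l(0)) + (5 + 6)*4 = -10*(36 + (2 + 0)) + (5 + 6)*4 = -10*(36 + 2) + 11*4 = -10*38 + 44 = -380 + 44 = -336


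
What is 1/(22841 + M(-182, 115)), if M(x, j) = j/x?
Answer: 182/4156947 ≈ 4.3782e-5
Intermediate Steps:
1/(22841 + M(-182, 115)) = 1/(22841 + 115/(-182)) = 1/(22841 + 115*(-1/182)) = 1/(22841 - 115/182) = 1/(4156947/182) = 182/4156947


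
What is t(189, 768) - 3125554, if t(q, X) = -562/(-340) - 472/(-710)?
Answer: -7545081761/2414 ≈ -3.1256e+6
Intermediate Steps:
t(q, X) = 5595/2414 (t(q, X) = -562*(-1/340) - 472*(-1/710) = 281/170 + 236/355 = 5595/2414)
t(189, 768) - 3125554 = 5595/2414 - 3125554 = -7545081761/2414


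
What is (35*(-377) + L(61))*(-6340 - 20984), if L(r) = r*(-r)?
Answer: 462212784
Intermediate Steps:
L(r) = -r²
(35*(-377) + L(61))*(-6340 - 20984) = (35*(-377) - 1*61²)*(-6340 - 20984) = (-13195 - 1*3721)*(-27324) = (-13195 - 3721)*(-27324) = -16916*(-27324) = 462212784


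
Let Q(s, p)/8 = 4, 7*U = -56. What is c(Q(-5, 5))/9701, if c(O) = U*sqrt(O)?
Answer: -32*sqrt(2)/9701 ≈ -0.0046650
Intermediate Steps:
U = -8 (U = (1/7)*(-56) = -8)
Q(s, p) = 32 (Q(s, p) = 8*4 = 32)
c(O) = -8*sqrt(O)
c(Q(-5, 5))/9701 = -32*sqrt(2)/9701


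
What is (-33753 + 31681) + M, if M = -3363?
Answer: -5435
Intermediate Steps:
(-33753 + 31681) + M = (-33753 + 31681) - 3363 = -2072 - 3363 = -5435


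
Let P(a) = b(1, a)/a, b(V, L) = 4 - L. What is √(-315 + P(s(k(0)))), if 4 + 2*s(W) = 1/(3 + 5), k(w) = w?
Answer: 2*I*√76415/31 ≈ 17.834*I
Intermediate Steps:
s(W) = -31/16 (s(W) = -2 + 1/(2*(3 + 5)) = -2 + (½)/8 = -2 + (½)*(⅛) = -2 + 1/16 = -31/16)
P(a) = (4 - a)/a
√(-315 + P(s(k(0)))) = √(-315 + (4 - 1*(-31/16))/(-31/16)) = √(-315 - 16*(4 + 31/16)/31) = √(-315 - 16/31*95/16) = √(-315 - 95/31) = √(-9860/31) = 2*I*√76415/31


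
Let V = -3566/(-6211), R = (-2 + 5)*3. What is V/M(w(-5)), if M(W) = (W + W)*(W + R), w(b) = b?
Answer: -1783/124220 ≈ -0.014354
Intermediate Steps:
R = 9 (R = 3*3 = 9)
V = 3566/6211 (V = -3566*(-1/6211) = 3566/6211 ≈ 0.57414)
M(W) = 2*W*(9 + W) (M(W) = (W + W)*(W + 9) = (2*W)*(9 + W) = 2*W*(9 + W))
V/M(w(-5)) = 3566/(6211*((2*(-5)*(9 - 5)))) = 3566/(6211*((2*(-5)*4))) = (3566/6211)/(-40) = (3566/6211)*(-1/40) = -1783/124220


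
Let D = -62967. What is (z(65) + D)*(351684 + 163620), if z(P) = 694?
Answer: -32089525992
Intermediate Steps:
(z(65) + D)*(351684 + 163620) = (694 - 62967)*(351684 + 163620) = -62273*515304 = -32089525992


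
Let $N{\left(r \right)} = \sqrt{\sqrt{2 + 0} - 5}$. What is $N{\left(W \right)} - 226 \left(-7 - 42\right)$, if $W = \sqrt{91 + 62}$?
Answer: $11074 + \sqrt{-5 + \sqrt{2}} \approx 11074.0 + 1.8936 i$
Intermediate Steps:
$W = 3 \sqrt{17}$ ($W = \sqrt{153} = 3 \sqrt{17} \approx 12.369$)
$N{\left(r \right)} = \sqrt{-5 + \sqrt{2}}$ ($N{\left(r \right)} = \sqrt{\sqrt{2} - 5} = \sqrt{-5 + \sqrt{2}}$)
$N{\left(W \right)} - 226 \left(-7 - 42\right) = \sqrt{-5 + \sqrt{2}} - 226 \left(-7 - 42\right) = \sqrt{-5 + \sqrt{2}} - 226 \left(-49\right) = \sqrt{-5 + \sqrt{2}} - -11074 = \sqrt{-5 + \sqrt{2}} + 11074 = 11074 + \sqrt{-5 + \sqrt{2}}$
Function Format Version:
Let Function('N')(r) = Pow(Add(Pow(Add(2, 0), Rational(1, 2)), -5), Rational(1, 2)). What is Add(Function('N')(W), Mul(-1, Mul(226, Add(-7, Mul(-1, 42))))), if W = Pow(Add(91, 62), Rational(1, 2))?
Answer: Add(11074, Pow(Add(-5, Pow(2, Rational(1, 2))), Rational(1, 2))) ≈ Add(11074., Mul(1.8936, I))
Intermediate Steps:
W = Mul(3, Pow(17, Rational(1, 2))) (W = Pow(153, Rational(1, 2)) = Mul(3, Pow(17, Rational(1, 2))) ≈ 12.369)
Function('N')(r) = Pow(Add(-5, Pow(2, Rational(1, 2))), Rational(1, 2)) (Function('N')(r) = Pow(Add(Pow(2, Rational(1, 2)), -5), Rational(1, 2)) = Pow(Add(-5, Pow(2, Rational(1, 2))), Rational(1, 2)))
Add(Function('N')(W), Mul(-1, Mul(226, Add(-7, Mul(-1, 42))))) = Add(Pow(Add(-5, Pow(2, Rational(1, 2))), Rational(1, 2)), Mul(-1, Mul(226, Add(-7, Mul(-1, 42))))) = Add(Pow(Add(-5, Pow(2, Rational(1, 2))), Rational(1, 2)), Mul(-1, Mul(226, Add(-7, -42)))) = Add(Pow(Add(-5, Pow(2, Rational(1, 2))), Rational(1, 2)), Mul(-1, Mul(226, -49))) = Add(Pow(Add(-5, Pow(2, Rational(1, 2))), Rational(1, 2)), Mul(-1, -11074)) = Add(Pow(Add(-5, Pow(2, Rational(1, 2))), Rational(1, 2)), 11074) = Add(11074, Pow(Add(-5, Pow(2, Rational(1, 2))), Rational(1, 2)))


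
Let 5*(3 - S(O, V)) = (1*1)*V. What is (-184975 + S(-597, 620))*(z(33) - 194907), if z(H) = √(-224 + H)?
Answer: 36076506072 - 185096*I*√191 ≈ 3.6077e+10 - 2.5581e+6*I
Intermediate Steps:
S(O, V) = 3 - V/5 (S(O, V) = 3 - 1*1*V/5 = 3 - V/5)
(-184975 + S(-597, 620))*(z(33) - 194907) = (-184975 + (3 - ⅕*620))*(√(-224 + 33) - 194907) = (-184975 + (3 - 124))*(√(-191) - 194907) = (-184975 - 121)*(I*√191 - 194907) = -185096*(-194907 + I*√191) = 36076506072 - 185096*I*√191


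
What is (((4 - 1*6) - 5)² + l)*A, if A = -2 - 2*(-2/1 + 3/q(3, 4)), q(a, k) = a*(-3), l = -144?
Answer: -760/3 ≈ -253.33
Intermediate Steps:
q(a, k) = -3*a
A = 8/3 (A = -2 - 2*(-2/1 + 3/((-3*3))) = -2 - 2*(-2*1 + 3/(-9)) = -2 - 2*(-2 + 3*(-⅑)) = -2 - 2*(-2 - ⅓) = -2 - 2*(-7/3) = -2 + 14/3 = 8/3 ≈ 2.6667)
(((4 - 1*6) - 5)² + l)*A = (((4 - 1*6) - 5)² - 144)*(8/3) = (((4 - 6) - 5)² - 144)*(8/3) = ((-2 - 5)² - 144)*(8/3) = ((-7)² - 144)*(8/3) = (49 - 144)*(8/3) = -95*8/3 = -760/3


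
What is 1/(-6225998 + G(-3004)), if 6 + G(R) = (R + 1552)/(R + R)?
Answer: -1502/9351457645 ≈ -1.6062e-7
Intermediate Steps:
G(R) = -6 + (1552 + R)/(2*R) (G(R) = -6 + (R + 1552)/(R + R) = -6 + (1552 + R)/((2*R)) = -6 + (1552 + R)*(1/(2*R)) = -6 + (1552 + R)/(2*R))
1/(-6225998 + G(-3004)) = 1/(-6225998 + (-11/2 + 776/(-3004))) = 1/(-6225998 + (-11/2 + 776*(-1/3004))) = 1/(-6225998 + (-11/2 - 194/751)) = 1/(-6225998 - 8649/1502) = 1/(-9351457645/1502) = -1502/9351457645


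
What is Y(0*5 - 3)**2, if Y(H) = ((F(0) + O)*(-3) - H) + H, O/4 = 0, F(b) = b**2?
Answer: 0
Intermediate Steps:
O = 0 (O = 4*0 = 0)
Y(H) = 0 (Y(H) = ((0**2 + 0)*(-3) - H) + H = ((0 + 0)*(-3) - H) + H = (0*(-3) - H) + H = (0 - H) + H = -H + H = 0)
Y(0*5 - 3)**2 = 0**2 = 0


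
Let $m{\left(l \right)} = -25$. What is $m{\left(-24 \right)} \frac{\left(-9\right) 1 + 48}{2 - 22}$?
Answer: $\frac{195}{4} \approx 48.75$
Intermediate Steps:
$m{\left(-24 \right)} \frac{\left(-9\right) 1 + 48}{2 - 22} = - 25 \frac{\left(-9\right) 1 + 48}{2 - 22} = - 25 \frac{-9 + 48}{-20} = - 25 \cdot 39 \left(- \frac{1}{20}\right) = \left(-25\right) \left(- \frac{39}{20}\right) = \frac{195}{4}$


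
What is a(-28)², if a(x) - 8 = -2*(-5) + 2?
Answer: 400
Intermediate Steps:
a(x) = 20 (a(x) = 8 + (-2*(-5) + 2) = 8 + (10 + 2) = 8 + 12 = 20)
a(-28)² = 20² = 400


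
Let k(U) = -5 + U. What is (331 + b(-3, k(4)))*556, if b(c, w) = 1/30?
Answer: 2760818/15 ≈ 1.8405e+5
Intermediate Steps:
b(c, w) = 1/30
(331 + b(-3, k(4)))*556 = (331 + 1/30)*556 = (9931/30)*556 = 2760818/15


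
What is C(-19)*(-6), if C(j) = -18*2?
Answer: 216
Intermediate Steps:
C(j) = -36
C(-19)*(-6) = -36*(-6) = 216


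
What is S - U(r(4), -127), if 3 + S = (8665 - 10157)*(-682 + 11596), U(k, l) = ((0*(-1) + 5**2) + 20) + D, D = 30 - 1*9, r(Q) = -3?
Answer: -16283757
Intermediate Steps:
D = 21 (D = 30 - 9 = 21)
U(k, l) = 66 (U(k, l) = ((0*(-1) + 5**2) + 20) + 21 = ((0 + 25) + 20) + 21 = (25 + 20) + 21 = 45 + 21 = 66)
S = -16283691 (S = -3 + (8665 - 10157)*(-682 + 11596) = -3 - 1492*10914 = -3 - 16283688 = -16283691)
S - U(r(4), -127) = -16283691 - 1*66 = -16283691 - 66 = -16283757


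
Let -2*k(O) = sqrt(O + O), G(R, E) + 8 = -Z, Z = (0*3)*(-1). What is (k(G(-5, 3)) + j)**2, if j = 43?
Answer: 1845 - 172*I ≈ 1845.0 - 172.0*I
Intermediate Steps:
Z = 0 (Z = 0*(-1) = 0)
G(R, E) = -8 (G(R, E) = -8 - 1*0 = -8 + 0 = -8)
k(O) = -sqrt(2)*sqrt(O)/2 (k(O) = -sqrt(O + O)/2 = -sqrt(2)*sqrt(O)/2)
(k(G(-5, 3)) + j)**2 = (-sqrt(2)*sqrt(-8)/2 + 43)**2 = (-sqrt(2)*2*I*sqrt(2)/2 + 43)**2 = (-2*I + 43)**2 = (43 - 2*I)**2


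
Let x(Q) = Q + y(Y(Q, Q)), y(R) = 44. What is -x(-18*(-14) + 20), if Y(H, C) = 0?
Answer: -316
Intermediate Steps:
x(Q) = 44 + Q (x(Q) = Q + 44 = 44 + Q)
-x(-18*(-14) + 20) = -(44 + (-18*(-14) + 20)) = -(44 + (252 + 20)) = -(44 + 272) = -1*316 = -316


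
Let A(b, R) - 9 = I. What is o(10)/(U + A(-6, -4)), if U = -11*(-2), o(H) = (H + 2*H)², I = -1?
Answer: 30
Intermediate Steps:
o(H) = 9*H² (o(H) = (3*H)² = 9*H²)
U = 22
A(b, R) = 8 (A(b, R) = 9 - 1 = 8)
o(10)/(U + A(-6, -4)) = (9*10²)/(22 + 8) = (9*100)/30 = 900*(1/30) = 30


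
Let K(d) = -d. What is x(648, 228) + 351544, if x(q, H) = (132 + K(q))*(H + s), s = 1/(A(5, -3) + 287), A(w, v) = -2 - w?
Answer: 16372591/70 ≈ 2.3389e+5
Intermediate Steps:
s = 1/280 (s = 1/((-2 - 1*5) + 287) = 1/((-2 - 5) + 287) = 1/(-7 + 287) = 1/280 ≈ 0.0035714)
x(q, H) = (132 - q)*(1/280 + H) (x(q, H) = (132 - q)*(H + 1/280) = (132 - q)*(1/280 + H))
x(648, 228) + 351544 = (33/70 + 132*228 - 1/280*648 - 1*228*648) + 351544 = (33/70 + 30096 - 81/35 - 147744) + 351544 = -8235489/70 + 351544 = 16372591/70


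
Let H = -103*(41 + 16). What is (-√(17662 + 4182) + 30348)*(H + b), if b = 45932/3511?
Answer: -624171837852/3511 + 41134298*√5461/3511 ≈ -1.7691e+8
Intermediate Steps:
H = -5871 (H = -103*57 = -5871)
b = 45932/3511 (b = 45932*(1/3511) = 45932/3511 ≈ 13.082)
(-√(17662 + 4182) + 30348)*(H + b) = (-√(17662 + 4182) + 30348)*(-5871 + 45932/3511) = (-√21844 + 30348)*(-20567149/3511) = (-2*√5461 + 30348)*(-20567149/3511) = (30348 - 2*√5461)*(-20567149/3511) = -624171837852/3511 + 41134298*√5461/3511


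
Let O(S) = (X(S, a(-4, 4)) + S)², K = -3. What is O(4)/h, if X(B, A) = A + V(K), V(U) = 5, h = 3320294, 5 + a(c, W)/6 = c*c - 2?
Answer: 3969/3320294 ≈ 0.0011954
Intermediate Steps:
a(c, W) = -42 + 6*c² (a(c, W) = -30 + 6*(c*c - 2) = -30 + 6*(c² - 2) = -30 + 6*(-2 + c²) = -30 + (-12 + 6*c²) = -42 + 6*c²)
X(B, A) = 5 + A (X(B, A) = A + 5 = 5 + A)
O(S) = (59 + S)² (O(S) = ((5 + (-42 + 6*(-4)²)) + S)² = ((5 + (-42 + 6*16)) + S)² = ((5 + (-42 + 96)) + S)² = ((5 + 54) + S)² = (59 + S)²)
O(4)/h = (59 + 4)²/3320294 = 63²*(1/3320294) = 3969*(1/3320294) = 3969/3320294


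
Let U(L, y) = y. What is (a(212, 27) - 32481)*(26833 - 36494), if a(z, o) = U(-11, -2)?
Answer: 313818263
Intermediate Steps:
a(z, o) = -2
(a(212, 27) - 32481)*(26833 - 36494) = (-2 - 32481)*(26833 - 36494) = -32483*(-9661) = 313818263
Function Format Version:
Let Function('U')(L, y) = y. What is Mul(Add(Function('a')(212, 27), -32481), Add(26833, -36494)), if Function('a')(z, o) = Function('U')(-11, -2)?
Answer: 313818263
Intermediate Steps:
Function('a')(z, o) = -2
Mul(Add(Function('a')(212, 27), -32481), Add(26833, -36494)) = Mul(Add(-2, -32481), Add(26833, -36494)) = Mul(-32483, -9661) = 313818263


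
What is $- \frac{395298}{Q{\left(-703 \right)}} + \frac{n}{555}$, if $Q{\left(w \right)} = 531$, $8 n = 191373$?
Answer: $- \frac{61240891}{87320} \approx -701.34$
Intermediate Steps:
$n = \frac{191373}{8}$ ($n = \frac{1}{8} \cdot 191373 = \frac{191373}{8} \approx 23922.0$)
$- \frac{395298}{Q{\left(-703 \right)}} + \frac{n}{555} = - \frac{395298}{531} + \frac{191373}{8 \cdot 555} = \left(-395298\right) \frac{1}{531} + \frac{191373}{8} \cdot \frac{1}{555} = - \frac{43922}{59} + \frac{63791}{1480} = - \frac{61240891}{87320}$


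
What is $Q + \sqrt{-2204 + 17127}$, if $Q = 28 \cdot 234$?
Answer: $6552 + \sqrt{14923} \approx 6674.2$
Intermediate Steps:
$Q = 6552$
$Q + \sqrt{-2204 + 17127} = 6552 + \sqrt{-2204 + 17127} = 6552 + \sqrt{14923}$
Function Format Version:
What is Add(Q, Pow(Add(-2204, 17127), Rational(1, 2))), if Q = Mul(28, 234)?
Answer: Add(6552, Pow(14923, Rational(1, 2))) ≈ 6674.2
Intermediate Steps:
Q = 6552
Add(Q, Pow(Add(-2204, 17127), Rational(1, 2))) = Add(6552, Pow(Add(-2204, 17127), Rational(1, 2))) = Add(6552, Pow(14923, Rational(1, 2)))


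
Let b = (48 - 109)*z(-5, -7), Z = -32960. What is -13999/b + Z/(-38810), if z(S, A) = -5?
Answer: -53324839/1183705 ≈ -45.049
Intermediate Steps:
b = 305 (b = (48 - 109)*(-5) = -61*(-5) = 305)
-13999/b + Z/(-38810) = -13999/305 - 32960/(-38810) = -13999*1/305 - 32960*(-1/38810) = -13999/305 + 3296/3881 = -53324839/1183705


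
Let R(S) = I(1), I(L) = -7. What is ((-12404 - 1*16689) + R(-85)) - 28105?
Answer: -57205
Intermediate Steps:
R(S) = -7
((-12404 - 1*16689) + R(-85)) - 28105 = ((-12404 - 1*16689) - 7) - 28105 = ((-12404 - 16689) - 7) - 28105 = (-29093 - 7) - 28105 = -29100 - 28105 = -57205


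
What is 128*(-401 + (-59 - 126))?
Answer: -75008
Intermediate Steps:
128*(-401 + (-59 - 126)) = 128*(-401 - 185) = 128*(-586) = -75008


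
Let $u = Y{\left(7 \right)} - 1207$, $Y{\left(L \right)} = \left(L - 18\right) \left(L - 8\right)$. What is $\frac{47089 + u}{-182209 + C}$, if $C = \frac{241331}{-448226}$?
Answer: $- \frac{20570435818}{81671052565} \approx -0.25187$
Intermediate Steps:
$C = - \frac{241331}{448226}$ ($C = 241331 \left(- \frac{1}{448226}\right) = - \frac{241331}{448226} \approx -0.53841$)
$Y{\left(L \right)} = \left(-18 + L\right) \left(-8 + L\right)$
$u = -1196$ ($u = \left(144 + 7^{2} - 182\right) - 1207 = \left(144 + 49 - 182\right) - 1207 = 11 - 1207 = -1196$)
$\frac{47089 + u}{-182209 + C} = \frac{47089 - 1196}{-182209 - \frac{241331}{448226}} = \frac{45893}{- \frac{81671052565}{448226}} = 45893 \left(- \frac{448226}{81671052565}\right) = - \frac{20570435818}{81671052565}$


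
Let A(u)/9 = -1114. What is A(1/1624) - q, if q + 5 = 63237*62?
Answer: -3930715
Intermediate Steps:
A(u) = -10026 (A(u) = 9*(-1114) = -10026)
q = 3920689 (q = -5 + 63237*62 = -5 + 3920694 = 3920689)
A(1/1624) - q = -10026 - 1*3920689 = -10026 - 3920689 = -3930715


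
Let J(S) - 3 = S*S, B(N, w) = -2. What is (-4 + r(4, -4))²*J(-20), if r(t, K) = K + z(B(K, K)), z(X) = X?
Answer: 40300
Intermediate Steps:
J(S) = 3 + S² (J(S) = 3 + S*S = 3 + S²)
r(t, K) = -2 + K (r(t, K) = K - 2 = -2 + K)
(-4 + r(4, -4))²*J(-20) = (-4 + (-2 - 4))²*(3 + (-20)²) = (-4 - 6)²*(3 + 400) = (-10)²*403 = 100*403 = 40300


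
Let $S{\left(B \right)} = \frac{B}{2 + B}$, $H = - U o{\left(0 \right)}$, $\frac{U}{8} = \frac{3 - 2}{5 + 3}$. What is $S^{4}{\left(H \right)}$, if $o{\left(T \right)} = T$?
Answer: $0$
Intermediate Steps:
$U = 1$ ($U = 8 \frac{3 - 2}{5 + 3} = 8 \cdot 1 \cdot \frac{1}{8} = 8 \cdot \frac{1}{8} = 1$)
$H = 0$ ($H = \left(-1\right) 1 \cdot 0 = \left(-1\right) 0 = 0$)
$S{\left(B \right)} = \frac{B}{2 + B}$
$S^{4}{\left(H \right)} = \left(\frac{0}{2 + 0}\right)^{4} = \left(\frac{0}{2}\right)^{4} = \left(0 \cdot \frac{1}{2}\right)^{4} = 0^{4} = 0$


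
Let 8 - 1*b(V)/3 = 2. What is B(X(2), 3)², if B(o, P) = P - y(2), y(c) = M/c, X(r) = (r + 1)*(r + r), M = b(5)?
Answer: 36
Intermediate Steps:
b(V) = 18 (b(V) = 24 - 3*2 = 24 - 6 = 18)
M = 18
X(r) = 2*r*(1 + r) (X(r) = (1 + r)*(2*r) = 2*r*(1 + r))
y(c) = 18/c
B(o, P) = -9 + P (B(o, P) = P - 18/2 = P - 1*9 = P - 9 = -9 + P)
B(X(2), 3)² = (-9 + 3)² = (-6)² = 36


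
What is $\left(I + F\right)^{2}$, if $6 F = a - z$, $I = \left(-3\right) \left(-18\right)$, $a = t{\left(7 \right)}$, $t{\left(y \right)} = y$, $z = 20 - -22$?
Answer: $\frac{83521}{36} \approx 2320.0$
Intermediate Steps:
$z = 42$ ($z = 20 + 22 = 42$)
$a = 7$
$I = 54$
$F = - \frac{35}{6}$ ($F = \frac{7 - 42}{6} = \frac{1}{6} \left(-35\right) = - \frac{35}{6} \approx -5.8333$)
$\left(I + F\right)^{2} = \left(54 - \frac{35}{6}\right)^{2} = \left(\frac{289}{6}\right)^{2} = \frac{83521}{36}$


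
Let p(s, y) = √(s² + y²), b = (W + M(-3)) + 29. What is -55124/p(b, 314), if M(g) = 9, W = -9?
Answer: -55124*√99437/99437 ≈ -174.81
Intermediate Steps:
b = 29 (b = (-9 + 9) + 29 = 0 + 29 = 29)
-55124/p(b, 314) = -55124/√(29² + 314²) = -55124/√(841 + 98596) = -55124*√99437/99437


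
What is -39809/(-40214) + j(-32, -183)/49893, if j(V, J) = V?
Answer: 1984903589/2006397102 ≈ 0.98929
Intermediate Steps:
-39809/(-40214) + j(-32, -183)/49893 = -39809/(-40214) - 32/49893 = -39809*(-1/40214) - 32*1/49893 = 39809/40214 - 32/49893 = 1984903589/2006397102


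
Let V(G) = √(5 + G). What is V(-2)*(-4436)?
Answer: -4436*√3 ≈ -7683.4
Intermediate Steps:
V(-2)*(-4436) = √(5 - 2)*(-4436) = √3*(-4436) = -4436*√3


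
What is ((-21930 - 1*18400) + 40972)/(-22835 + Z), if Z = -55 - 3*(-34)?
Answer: -107/3798 ≈ -0.028173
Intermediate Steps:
Z = 47 (Z = -55 + 102 = 47)
((-21930 - 1*18400) + 40972)/(-22835 + Z) = ((-21930 - 1*18400) + 40972)/(-22835 + 47) = ((-21930 - 18400) + 40972)/(-22788) = (-40330 + 40972)*(-1/22788) = 642*(-1/22788) = -107/3798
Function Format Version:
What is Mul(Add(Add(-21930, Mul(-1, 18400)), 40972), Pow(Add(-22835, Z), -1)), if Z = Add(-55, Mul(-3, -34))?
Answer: Rational(-107, 3798) ≈ -0.028173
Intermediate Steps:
Z = 47 (Z = Add(-55, 102) = 47)
Mul(Add(Add(-21930, Mul(-1, 18400)), 40972), Pow(Add(-22835, Z), -1)) = Mul(Add(Add(-21930, Mul(-1, 18400)), 40972), Pow(Add(-22835, 47), -1)) = Mul(Add(Add(-21930, -18400), 40972), Pow(-22788, -1)) = Mul(Add(-40330, 40972), Rational(-1, 22788)) = Mul(642, Rational(-1, 22788)) = Rational(-107, 3798)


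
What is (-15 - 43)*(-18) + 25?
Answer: 1069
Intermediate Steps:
(-15 - 43)*(-18) + 25 = -58*(-18) + 25 = 1044 + 25 = 1069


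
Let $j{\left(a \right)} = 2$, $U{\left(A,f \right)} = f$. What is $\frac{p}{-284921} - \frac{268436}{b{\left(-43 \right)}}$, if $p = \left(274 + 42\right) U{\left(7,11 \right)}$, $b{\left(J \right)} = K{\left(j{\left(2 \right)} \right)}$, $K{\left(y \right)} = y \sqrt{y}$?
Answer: $- \frac{3476}{284921} - 67109 \sqrt{2} \approx -94907.0$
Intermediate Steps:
$K{\left(y \right)} = y^{\frac{3}{2}}$
$b{\left(J \right)} = 2 \sqrt{2}$ ($b{\left(J \right)} = 2^{\frac{3}{2}} = 2 \sqrt{2}$)
$p = 3476$ ($p = \left(274 + 42\right) 11 = 316 \cdot 11 = 3476$)
$\frac{p}{-284921} - \frac{268436}{b{\left(-43 \right)}} = \frac{3476}{-284921} - \frac{268436}{2 \sqrt{2}} = 3476 \left(- \frac{1}{284921}\right) - 268436 \frac{\sqrt{2}}{4} = - \frac{3476}{284921} - 67109 \sqrt{2}$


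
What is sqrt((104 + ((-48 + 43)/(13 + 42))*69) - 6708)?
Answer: I*sqrt(799843)/11 ≈ 81.304*I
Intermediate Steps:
sqrt((104 + ((-48 + 43)/(13 + 42))*69) - 6708) = sqrt((104 - 5/55*69) - 6708) = sqrt((104 - 5*1/55*69) - 6708) = sqrt((104 - 1/11*69) - 6708) = sqrt((104 - 69/11) - 6708) = sqrt(1075/11 - 6708) = sqrt(-72713/11) = I*sqrt(799843)/11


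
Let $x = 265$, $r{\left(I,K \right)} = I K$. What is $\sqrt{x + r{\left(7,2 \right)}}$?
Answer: $3 \sqrt{31} \approx 16.703$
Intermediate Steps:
$\sqrt{x + r{\left(7,2 \right)}} = \sqrt{265 + 7 \cdot 2} = \sqrt{265 + 14} = \sqrt{279} = 3 \sqrt{31}$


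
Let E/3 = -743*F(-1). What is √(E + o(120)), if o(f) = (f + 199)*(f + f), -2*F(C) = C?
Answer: √301782/2 ≈ 274.67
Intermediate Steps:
F(C) = -C/2
E = -2229/2 (E = 3*(-(-743)*(-1)/2) = 3*(-743*½) = 3*(-743/2) = -2229/2 ≈ -1114.5)
o(f) = 2*f*(199 + f) (o(f) = (199 + f)*(2*f) = 2*f*(199 + f))
√(E + o(120)) = √(-2229/2 + 2*120*(199 + 120)) = √(-2229/2 + 2*120*319) = √(-2229/2 + 76560) = √(150891/2) = √301782/2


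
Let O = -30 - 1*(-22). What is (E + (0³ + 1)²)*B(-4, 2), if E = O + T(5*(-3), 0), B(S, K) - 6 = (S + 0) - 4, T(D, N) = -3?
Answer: 20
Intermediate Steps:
B(S, K) = 2 + S (B(S, K) = 6 + ((S + 0) - 4) = 6 + (S - 4) = 6 + (-4 + S) = 2 + S)
O = -8 (O = -30 + 22 = -8)
E = -11 (E = -8 - 3 = -11)
(E + (0³ + 1)²)*B(-4, 2) = (-11 + (0³ + 1)²)*(2 - 4) = (-11 + (0 + 1)²)*(-2) = (-11 + 1²)*(-2) = (-11 + 1)*(-2) = -10*(-2) = 20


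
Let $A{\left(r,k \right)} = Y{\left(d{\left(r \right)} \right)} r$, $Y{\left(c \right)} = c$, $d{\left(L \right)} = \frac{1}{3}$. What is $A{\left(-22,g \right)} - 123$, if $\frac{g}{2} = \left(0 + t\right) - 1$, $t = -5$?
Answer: $- \frac{391}{3} \approx -130.33$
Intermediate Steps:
$d{\left(L \right)} = \frac{1}{3}$
$g = -12$ ($g = 2 \left(\left(0 - 5\right) - 1\right) = 2 \left(-5 - 1\right) = 2 \left(-6\right) = -12$)
$A{\left(r,k \right)} = \frac{r}{3}$
$A{\left(-22,g \right)} - 123 = \frac{1}{3} \left(-22\right) - 123 = - \frac{22}{3} - 123 = - \frac{391}{3}$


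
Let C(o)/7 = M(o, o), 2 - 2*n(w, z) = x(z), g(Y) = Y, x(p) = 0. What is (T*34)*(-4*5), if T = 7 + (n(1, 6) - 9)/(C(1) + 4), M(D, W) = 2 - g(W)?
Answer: -46920/11 ≈ -4265.5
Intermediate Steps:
n(w, z) = 1 (n(w, z) = 1 - ½*0 = 1 + 0 = 1)
M(D, W) = 2 - W
C(o) = 14 - 7*o (C(o) = 7*(2 - o) = 14 - 7*o)
T = 69/11 (T = 7 + (1 - 9)/((14 - 7*1) + 4) = 7 - 8/((14 - 7) + 4) = 7 - 8/(7 + 4) = 7 - 8/11 = 69/11 ≈ 6.2727)
(T*34)*(-4*5) = ((69/11)*34)*(-4*5) = (2346/11)*(-20) = -46920/11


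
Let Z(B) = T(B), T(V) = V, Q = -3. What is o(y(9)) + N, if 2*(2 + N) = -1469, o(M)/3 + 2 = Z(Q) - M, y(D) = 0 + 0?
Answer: -1503/2 ≈ -751.50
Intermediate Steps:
y(D) = 0
Z(B) = B
o(M) = -15 - 3*M (o(M) = -6 + 3*(-3 - M) = -6 + (-9 - 3*M) = -15 - 3*M)
N = -1473/2 (N = -2 + (1/2)*(-1469) = -2 - 1469/2 = -1473/2 ≈ -736.50)
o(y(9)) + N = (-15 - 3*0) - 1473/2 = (-15 + 0) - 1473/2 = -15 - 1473/2 = -1503/2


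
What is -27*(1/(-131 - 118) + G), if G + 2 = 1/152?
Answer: 680391/12616 ≈ 53.931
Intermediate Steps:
G = -303/152 (G = -2 + 1/152 = -303/152 ≈ -1.9934)
-27*(1/(-131 - 118) + G) = -27*(1/(-131 - 118) - 303/152) = -27*(1/(-249) - 303/152) = -27*(-1/249 - 303/152) = -27*(-75599/37848) = 680391/12616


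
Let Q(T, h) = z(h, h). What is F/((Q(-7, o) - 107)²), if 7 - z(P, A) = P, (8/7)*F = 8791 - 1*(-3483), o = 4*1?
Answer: 42959/43264 ≈ 0.99295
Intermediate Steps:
o = 4
F = 42959/4 (F = 7*(8791 - 1*(-3483))/8 = 7*(8791 + 3483)/8 = (7/8)*12274 = 42959/4 ≈ 10740.)
z(P, A) = 7 - P
Q(T, h) = 7 - h
F/((Q(-7, o) - 107)²) = 42959/(4*(((7 - 1*4) - 107)²)) = 42959/(4*(((7 - 4) - 107)²)) = 42959/(4*((3 - 107)²)) = 42959/(4*((-104)²)) = (42959/4)/10816 = (42959/4)*(1/10816) = 42959/43264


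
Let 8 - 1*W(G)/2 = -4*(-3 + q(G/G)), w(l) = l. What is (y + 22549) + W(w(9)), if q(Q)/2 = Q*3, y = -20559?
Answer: 2030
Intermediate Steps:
q(Q) = 6*Q (q(Q) = 2*(Q*3) = 2*(3*Q) = 6*Q)
W(G) = 40 (W(G) = 16 - (-8)*(-3 + 6*(G/G)) = 16 - (-8)*(-3 + 6*1) = 16 - (-8)*(-3 + 6) = 16 - (-8)*3 = 16 - 2*(-12) = 16 + 24 = 40)
(y + 22549) + W(w(9)) = (-20559 + 22549) + 40 = 1990 + 40 = 2030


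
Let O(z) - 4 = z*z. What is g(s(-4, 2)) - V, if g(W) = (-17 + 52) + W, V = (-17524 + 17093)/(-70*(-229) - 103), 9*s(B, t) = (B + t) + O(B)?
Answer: 589730/15927 ≈ 37.027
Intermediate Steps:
O(z) = 4 + z**2 (O(z) = 4 + z*z = 4 + z**2)
s(B, t) = 4/9 + B/9 + t/9 + B**2/9 (s(B, t) = ((B + t) + (4 + B**2))/9 = (4 + B + t + B**2)/9 = 4/9 + B/9 + t/9 + B**2/9)
V = -431/15927 (V = -431/(16030 - 103) = -431/15927 ≈ -0.027061)
g(W) = 35 + W
g(s(-4, 2)) - V = (35 + (4/9 + (1/9)*(-4) + (1/9)*2 + (1/9)*(-4)**2)) - 1*(-431/15927) = (35 + (4/9 - 4/9 + 2/9 + (1/9)*16)) + 431/15927 = (35 + (4/9 - 4/9 + 2/9 + 16/9)) + 431/15927 = (35 + 2) + 431/15927 = 37 + 431/15927 = 589730/15927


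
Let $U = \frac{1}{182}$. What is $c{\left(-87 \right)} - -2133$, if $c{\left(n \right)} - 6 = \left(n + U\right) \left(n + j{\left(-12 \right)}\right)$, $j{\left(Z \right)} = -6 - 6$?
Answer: $\frac{1956765}{182} \approx 10751.0$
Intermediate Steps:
$U = \frac{1}{182} \approx 0.0054945$
$j{\left(Z \right)} = -12$ ($j{\left(Z \right)} = -6 - 6 = -12$)
$c{\left(n \right)} = 6 + \left(-12 + n\right) \left(\frac{1}{182} + n\right)$ ($c{\left(n \right)} = 6 + \left(n + \frac{1}{182}\right) \left(n - 12\right) = 6 + \left(\frac{1}{182} + n\right) \left(-12 + n\right) = 6 + \left(-12 + n\right) \left(\frac{1}{182} + n\right)$)
$c{\left(-87 \right)} - -2133 = \left(\frac{540}{91} + \left(-87\right)^{2} - - \frac{189921}{182}\right) - -2133 = \left(\frac{540}{91} + 7569 + \frac{189921}{182}\right) + 2133 = \frac{1568559}{182} + 2133 = \frac{1956765}{182}$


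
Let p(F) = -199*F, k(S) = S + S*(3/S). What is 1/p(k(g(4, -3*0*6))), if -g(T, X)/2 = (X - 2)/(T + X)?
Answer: -1/796 ≈ -0.0012563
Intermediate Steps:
g(T, X) = -2*(-2 + X)/(T + X) (g(T, X) = -2*(X - 2)/(T + X) = -2*(-2 + X)/(T + X))
k(S) = 3 + S (k(S) = S + 3 = 3 + S)
1/p(k(g(4, -3*0*6))) = 1/(-199*(3 + 2*(2 - (-3*0)*6)/(4 - 3*0*6))) = 1/(-199*(3 + 2*(2 - 0*6)/(4 + 0*6))) = 1/(-199*(3 + 2*(2 - 1*0)/(4 + 0))) = 1/(-199*(3 + 2*(2 + 0)/4)) = 1/(-199*(3 + 2*(1/4)*2)) = 1/(-199*(3 + 1)) = 1/(-199*4) = 1/(-796) = -1/796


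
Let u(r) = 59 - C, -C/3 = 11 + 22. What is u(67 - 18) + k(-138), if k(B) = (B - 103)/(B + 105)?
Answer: 5455/33 ≈ 165.30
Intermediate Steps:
C = -99 (C = -3*(11 + 22) = -3*33 = -99)
k(B) = (-103 + B)/(105 + B)
u(r) = 158 (u(r) = 59 - 1*(-99) = 59 + 99 = 158)
u(67 - 18) + k(-138) = 158 + (-103 - 138)/(105 - 138) = 158 - 241/(-33) = 158 - 1/33*(-241) = 158 + 241/33 = 5455/33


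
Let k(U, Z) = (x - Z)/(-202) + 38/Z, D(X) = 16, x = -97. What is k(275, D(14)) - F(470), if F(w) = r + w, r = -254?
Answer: -172157/808 ≈ -213.07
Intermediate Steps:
k(U, Z) = 97/202 + 38/Z + Z/202 (k(U, Z) = (-97 - Z)/(-202) + 38/Z = (-97 - Z)*(-1/202) + 38/Z = (97/202 + Z/202) + 38/Z = 97/202 + 38/Z + Z/202)
F(w) = -254 + w
k(275, D(14)) - F(470) = (1/202)*(7676 + 16*(97 + 16))/16 - (-254 + 470) = (1/202)*(1/16)*(7676 + 16*113) - 1*216 = (1/202)*(1/16)*(7676 + 1808) - 216 = (1/202)*(1/16)*9484 - 216 = 2371/808 - 216 = -172157/808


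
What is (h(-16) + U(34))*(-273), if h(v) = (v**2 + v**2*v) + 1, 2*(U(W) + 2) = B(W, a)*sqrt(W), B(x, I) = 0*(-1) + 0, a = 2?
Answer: 1048593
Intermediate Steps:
B(x, I) = 0 (B(x, I) = 0 + 0 = 0)
U(W) = -2 (U(W) = -2 + (0*sqrt(W))/2 = -2 + (1/2)*0 = -2 + 0 = -2)
h(v) = 1 + v**2 + v**3 (h(v) = (v**2 + v**3) + 1 = 1 + v**2 + v**3)
(h(-16) + U(34))*(-273) = ((1 + (-16)**2 + (-16)**3) - 2)*(-273) = ((1 + 256 - 4096) - 2)*(-273) = (-3839 - 2)*(-273) = -3841*(-273) = 1048593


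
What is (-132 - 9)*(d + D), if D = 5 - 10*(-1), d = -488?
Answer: 66693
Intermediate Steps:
D = 15 (D = 5 + 10 = 15)
(-132 - 9)*(d + D) = (-132 - 9)*(-488 + 15) = -141*(-473) = 66693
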